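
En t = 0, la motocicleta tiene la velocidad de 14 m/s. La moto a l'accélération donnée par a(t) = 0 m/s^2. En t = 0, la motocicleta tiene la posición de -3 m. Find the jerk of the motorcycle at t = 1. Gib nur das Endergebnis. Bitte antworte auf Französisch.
La réponse est 0.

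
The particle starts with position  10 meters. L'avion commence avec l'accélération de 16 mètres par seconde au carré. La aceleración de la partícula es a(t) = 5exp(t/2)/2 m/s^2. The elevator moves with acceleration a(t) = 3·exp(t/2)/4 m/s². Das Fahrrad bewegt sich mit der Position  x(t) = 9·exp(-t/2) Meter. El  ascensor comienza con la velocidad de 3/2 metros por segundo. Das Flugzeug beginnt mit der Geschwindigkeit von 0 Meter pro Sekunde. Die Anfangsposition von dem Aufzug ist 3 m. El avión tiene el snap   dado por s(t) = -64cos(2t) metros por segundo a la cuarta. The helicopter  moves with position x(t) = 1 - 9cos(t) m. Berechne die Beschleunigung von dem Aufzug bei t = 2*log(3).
Mit a(t) = 3·exp(t/2)/4 und Einsetzen von t = 2*log(3), finden wir a = 9/4.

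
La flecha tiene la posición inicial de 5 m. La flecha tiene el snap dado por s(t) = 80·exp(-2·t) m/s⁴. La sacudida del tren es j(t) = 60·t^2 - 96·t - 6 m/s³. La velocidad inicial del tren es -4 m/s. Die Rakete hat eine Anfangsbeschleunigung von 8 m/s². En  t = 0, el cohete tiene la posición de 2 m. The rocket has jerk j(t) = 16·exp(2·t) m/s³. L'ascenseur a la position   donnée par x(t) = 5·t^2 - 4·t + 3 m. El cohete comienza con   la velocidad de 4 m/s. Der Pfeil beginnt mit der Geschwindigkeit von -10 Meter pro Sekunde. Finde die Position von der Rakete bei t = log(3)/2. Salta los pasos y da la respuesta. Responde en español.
x(log(3)/2) = 6.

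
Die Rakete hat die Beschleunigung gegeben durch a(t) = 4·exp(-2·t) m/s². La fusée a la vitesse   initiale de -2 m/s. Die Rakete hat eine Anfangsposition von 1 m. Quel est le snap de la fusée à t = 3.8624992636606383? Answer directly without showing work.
s(3.8624992636606383) = 0.00706635984495589.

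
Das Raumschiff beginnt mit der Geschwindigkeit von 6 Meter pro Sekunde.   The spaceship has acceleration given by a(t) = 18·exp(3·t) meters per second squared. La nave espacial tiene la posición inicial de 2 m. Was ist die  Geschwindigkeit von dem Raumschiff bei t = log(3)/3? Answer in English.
To find the answer, we compute 1 integral of a(t) = 18·exp(3·t). Integrating acceleration and using the initial condition v(0) = 6, we get v(t) = 6·exp(3·t). We have velocity v(t) = 6·exp(3·t). Substituting t = log(3)/3: v(log(3)/3) = 18.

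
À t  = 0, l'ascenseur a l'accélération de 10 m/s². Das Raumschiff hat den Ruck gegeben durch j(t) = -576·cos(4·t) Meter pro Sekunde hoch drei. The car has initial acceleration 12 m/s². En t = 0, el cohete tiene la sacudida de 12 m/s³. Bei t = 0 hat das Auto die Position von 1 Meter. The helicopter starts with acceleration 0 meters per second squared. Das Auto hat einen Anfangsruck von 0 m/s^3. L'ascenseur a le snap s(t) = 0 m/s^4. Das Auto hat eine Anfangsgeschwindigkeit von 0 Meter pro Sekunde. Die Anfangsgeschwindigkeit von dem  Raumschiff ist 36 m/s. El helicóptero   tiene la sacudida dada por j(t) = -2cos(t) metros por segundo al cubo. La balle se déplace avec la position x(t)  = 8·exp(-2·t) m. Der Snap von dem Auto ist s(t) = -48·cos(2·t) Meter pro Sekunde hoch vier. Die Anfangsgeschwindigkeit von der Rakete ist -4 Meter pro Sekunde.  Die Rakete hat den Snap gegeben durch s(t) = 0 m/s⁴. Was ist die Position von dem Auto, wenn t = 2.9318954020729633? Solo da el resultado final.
x(2.9318954020729633) = 1.25999298810036.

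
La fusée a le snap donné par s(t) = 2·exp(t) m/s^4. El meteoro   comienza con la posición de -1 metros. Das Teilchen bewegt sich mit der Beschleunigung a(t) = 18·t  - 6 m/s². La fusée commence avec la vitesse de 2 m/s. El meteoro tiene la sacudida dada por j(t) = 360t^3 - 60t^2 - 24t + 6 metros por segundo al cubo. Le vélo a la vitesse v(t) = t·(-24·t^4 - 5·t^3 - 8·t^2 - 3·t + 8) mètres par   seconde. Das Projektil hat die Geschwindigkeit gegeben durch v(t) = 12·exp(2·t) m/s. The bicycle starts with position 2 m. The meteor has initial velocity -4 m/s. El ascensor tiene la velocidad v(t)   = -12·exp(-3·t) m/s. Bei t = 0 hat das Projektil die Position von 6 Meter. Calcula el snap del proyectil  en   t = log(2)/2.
Debemos derivar nuestra ecuación de la velocidad v(t) = 12·exp(2·t) 3 veces. La derivada de la velocidad da la aceleración: a(t) = 24·exp(2·t). La derivada de la aceleración da la sacudida: j(t) = 48·exp(2·t). La derivada de la sacudida da el snap: s(t) = 96·exp(2·t). Tenemos el snap s(t) = 96·exp(2·t). Sustituyendo t = log(2)/2: s(log(2)/2) = 192.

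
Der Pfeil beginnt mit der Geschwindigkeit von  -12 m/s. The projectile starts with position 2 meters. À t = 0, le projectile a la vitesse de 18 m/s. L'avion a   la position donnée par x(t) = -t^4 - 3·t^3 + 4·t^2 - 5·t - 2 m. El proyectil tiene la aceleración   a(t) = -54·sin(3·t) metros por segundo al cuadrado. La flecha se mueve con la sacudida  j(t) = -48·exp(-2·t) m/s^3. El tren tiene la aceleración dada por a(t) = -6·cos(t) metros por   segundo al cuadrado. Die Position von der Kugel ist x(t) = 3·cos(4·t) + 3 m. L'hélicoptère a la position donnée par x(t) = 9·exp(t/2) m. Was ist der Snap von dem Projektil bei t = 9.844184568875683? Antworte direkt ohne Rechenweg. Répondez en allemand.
s(9.844184568875683) = -462.450590771630.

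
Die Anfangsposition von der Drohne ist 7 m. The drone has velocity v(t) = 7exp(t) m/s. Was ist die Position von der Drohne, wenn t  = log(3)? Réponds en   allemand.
Wir müssen unsere Gleichung für die Geschwindigkeit v(t) = 7·exp(t) 1-mal integrieren. Das Integral von der Geschwindigkeit, mit x(0) = 7, ergibt die Position: x(t) = 7·exp(t). Aus der Gleichung für die Position x(t) = 7·exp(t), setzen wir t = log(3) ein und erhalten x = 21.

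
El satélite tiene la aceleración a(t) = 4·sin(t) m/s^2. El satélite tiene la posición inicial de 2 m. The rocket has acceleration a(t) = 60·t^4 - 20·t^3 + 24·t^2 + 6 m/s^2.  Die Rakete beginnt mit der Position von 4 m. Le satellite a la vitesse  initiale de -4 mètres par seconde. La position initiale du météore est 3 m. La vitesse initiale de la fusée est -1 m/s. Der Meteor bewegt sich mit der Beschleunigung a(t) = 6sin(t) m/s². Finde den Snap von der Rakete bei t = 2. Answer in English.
Starting from acceleration a(t) = 60·t^4 - 20·t^3 + 24·t^2 + 6, we take 2 derivatives. The derivative of acceleration gives jerk: j(t) = 240·t^3 - 60·t^2 + 48·t. The derivative of jerk gives snap: s(t) = 720·t^2 - 120·t + 48. From the given snap equation s(t) = 720·t^2 - 120·t + 48, we substitute t = 2 to get s = 2688.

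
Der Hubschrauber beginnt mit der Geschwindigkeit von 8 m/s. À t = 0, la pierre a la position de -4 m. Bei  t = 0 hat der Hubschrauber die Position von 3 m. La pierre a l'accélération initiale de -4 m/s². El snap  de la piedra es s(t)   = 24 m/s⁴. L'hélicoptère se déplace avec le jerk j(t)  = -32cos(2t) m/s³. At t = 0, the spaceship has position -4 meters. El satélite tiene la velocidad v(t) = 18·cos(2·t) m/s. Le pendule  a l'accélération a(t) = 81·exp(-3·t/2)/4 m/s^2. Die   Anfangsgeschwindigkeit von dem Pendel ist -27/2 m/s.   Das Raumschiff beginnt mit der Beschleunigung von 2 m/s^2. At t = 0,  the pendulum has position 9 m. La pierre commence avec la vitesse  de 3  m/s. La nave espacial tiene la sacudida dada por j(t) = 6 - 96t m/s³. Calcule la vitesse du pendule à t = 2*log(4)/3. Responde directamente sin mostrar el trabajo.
À t = 2*log(4)/3, v = -27/8.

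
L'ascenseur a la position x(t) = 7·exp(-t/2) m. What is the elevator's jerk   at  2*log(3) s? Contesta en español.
Partiendo de la posición x(t) = 7·exp(-t/2), tomamos 3 derivadas. La derivada de la posición da la velocidad: v(t) = -7·exp(-t/2)/2. Tomando d/dt de v(t), encontramos a(t) = 7·exp(-t/2)/4. Tomando d/dt de a(t), encontramos j(t) = -7·exp(-t/2)/8. Usando j(t) = -7·exp(-t/2)/8 y sustituyendo t = 2*log(3), encontramos j = -7/24.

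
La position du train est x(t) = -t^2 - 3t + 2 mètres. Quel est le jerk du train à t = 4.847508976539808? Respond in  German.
Um dies zu lösen, müssen wir 3 Ableitungen unserer Gleichung für die Position x(t) = -t^2 - 3·t + 2 nehmen. Die Ableitung von der Position ergibt die Geschwindigkeit: v(t) = -2·t - 3. Mit d/dt von v(t) finden wir a(t) = -2. Mit d/dt von a(t) finden wir j(t) = 0. Mit j(t) = 0 und Einsetzen von t = 4.847508976539808, finden wir j = 0.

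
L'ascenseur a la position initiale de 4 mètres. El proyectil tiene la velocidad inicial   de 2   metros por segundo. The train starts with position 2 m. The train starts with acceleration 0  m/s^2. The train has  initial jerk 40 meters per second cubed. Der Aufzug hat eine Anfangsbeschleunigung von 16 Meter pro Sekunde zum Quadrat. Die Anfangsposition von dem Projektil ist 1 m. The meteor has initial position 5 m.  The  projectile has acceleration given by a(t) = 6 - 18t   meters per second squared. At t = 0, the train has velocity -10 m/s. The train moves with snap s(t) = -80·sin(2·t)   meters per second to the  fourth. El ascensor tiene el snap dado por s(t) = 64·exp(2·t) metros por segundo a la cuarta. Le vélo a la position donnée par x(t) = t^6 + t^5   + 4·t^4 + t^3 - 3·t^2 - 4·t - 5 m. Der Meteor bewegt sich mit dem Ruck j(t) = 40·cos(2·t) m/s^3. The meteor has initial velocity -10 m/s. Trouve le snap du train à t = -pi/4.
Nous avons le snap s(t) = -80·sin(2·t). En substituant t = -pi/4: s(-pi/4) = 80.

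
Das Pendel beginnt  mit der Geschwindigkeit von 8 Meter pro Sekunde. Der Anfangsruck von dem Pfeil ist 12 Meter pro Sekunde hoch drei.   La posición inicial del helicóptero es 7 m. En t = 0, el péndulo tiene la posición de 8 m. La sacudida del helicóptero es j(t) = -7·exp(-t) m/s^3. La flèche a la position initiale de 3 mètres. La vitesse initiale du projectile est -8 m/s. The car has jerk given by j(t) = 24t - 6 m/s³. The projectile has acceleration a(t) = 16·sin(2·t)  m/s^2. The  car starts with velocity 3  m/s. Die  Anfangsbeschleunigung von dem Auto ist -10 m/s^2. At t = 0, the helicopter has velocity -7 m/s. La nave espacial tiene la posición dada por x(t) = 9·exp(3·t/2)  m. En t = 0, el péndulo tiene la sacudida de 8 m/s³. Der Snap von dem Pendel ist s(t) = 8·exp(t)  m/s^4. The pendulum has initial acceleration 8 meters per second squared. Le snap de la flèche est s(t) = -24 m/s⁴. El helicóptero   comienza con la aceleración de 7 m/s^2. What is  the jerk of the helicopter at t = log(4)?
We have jerk j(t) = -7·exp(-t). Substituting t = log(4): j(log(4)) = -7/4.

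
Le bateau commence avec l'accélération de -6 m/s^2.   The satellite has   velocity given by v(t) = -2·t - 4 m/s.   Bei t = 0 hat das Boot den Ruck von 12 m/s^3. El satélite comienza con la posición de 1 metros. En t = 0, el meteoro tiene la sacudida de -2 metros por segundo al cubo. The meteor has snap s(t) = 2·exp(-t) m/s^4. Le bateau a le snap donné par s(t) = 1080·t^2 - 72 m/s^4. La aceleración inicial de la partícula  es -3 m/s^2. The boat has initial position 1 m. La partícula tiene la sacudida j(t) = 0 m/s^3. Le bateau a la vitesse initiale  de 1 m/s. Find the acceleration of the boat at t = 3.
To solve this, we need to take 2 integrals of our snap equation s(t) = 1080·t^2 - 72. The antiderivative of snap is jerk. Using j(0) = 12, we get j(t) = 360·t^3 - 72·t + 12. Taking ∫j(t)dt and applying a(0) = -6, we find a(t) = 90·t^4 - 36·t^2 + 12·t - 6. We have acceleration a(t) = 90·t^4 - 36·t^2 + 12·t - 6. Substituting t = 3: a(3) = 6996.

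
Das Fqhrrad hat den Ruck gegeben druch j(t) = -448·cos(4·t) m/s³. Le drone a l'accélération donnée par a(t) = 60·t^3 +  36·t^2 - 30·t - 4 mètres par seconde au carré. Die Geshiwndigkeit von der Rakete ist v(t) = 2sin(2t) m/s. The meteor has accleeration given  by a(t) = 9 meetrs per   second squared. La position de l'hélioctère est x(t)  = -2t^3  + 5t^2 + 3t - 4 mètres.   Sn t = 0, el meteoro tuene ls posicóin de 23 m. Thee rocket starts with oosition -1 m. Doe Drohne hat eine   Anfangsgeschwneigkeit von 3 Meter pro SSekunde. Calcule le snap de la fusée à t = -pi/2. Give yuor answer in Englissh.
We must differentiate our velocity equation v(t) = 2·sin(2·t) 3 times. Taking d/dt of v(t), we find a(t) = 4·cos(2·t). Differentiating acceleration, we get jerk: j(t) = -8·sin(2·t). Differentiating jerk, we get snap: s(t) = -16·cos(2·t). Using s(t) = -16·cos(2·t) and substituting t = -pi/2, we find s = 16.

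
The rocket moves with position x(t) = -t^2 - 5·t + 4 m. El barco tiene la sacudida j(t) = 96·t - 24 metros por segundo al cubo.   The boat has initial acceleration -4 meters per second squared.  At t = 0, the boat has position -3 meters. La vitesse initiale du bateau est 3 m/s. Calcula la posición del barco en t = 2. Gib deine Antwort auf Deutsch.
Um dies zu lösen, müssen wir 3 Stammfunktionen unserer Gleichung für den Ruck j(t) = 96·t - 24 finden. Das Integral von dem Ruck, mit a(0) = -4, ergibt die Beschleunigung: a(t) = 48·t^2 - 24·t - 4. Die Stammfunktion von der Beschleunigung ist die Geschwindigkeit. Mit v(0) = 3 erhalten wir v(t) = 16·t^3 - 12·t^2 - 4·t + 3. Die Stammfunktion von der Geschwindigkeit ist die Position. Mit x(0) = -3 erhalten wir x(t) = 4·t^4 - 4·t^3 - 2·t^2 + 3·t - 3. Aus der Gleichung für die Position x(t) = 4·t^4 - 4·t^3 - 2·t^2 + 3·t - 3, setzen wir t = 2 ein und erhalten x = 27.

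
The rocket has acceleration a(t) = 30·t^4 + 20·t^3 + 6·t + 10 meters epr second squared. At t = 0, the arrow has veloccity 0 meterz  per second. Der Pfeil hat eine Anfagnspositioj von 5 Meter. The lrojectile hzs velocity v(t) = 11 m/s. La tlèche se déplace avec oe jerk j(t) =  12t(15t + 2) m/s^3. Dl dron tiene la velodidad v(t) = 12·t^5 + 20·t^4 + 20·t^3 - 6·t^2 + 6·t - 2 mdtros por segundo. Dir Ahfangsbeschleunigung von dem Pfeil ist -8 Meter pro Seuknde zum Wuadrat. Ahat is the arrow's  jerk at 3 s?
We have jerk j(t) = 12·t·(15·t + 2). Substituting t = 3: j(3) = 1692.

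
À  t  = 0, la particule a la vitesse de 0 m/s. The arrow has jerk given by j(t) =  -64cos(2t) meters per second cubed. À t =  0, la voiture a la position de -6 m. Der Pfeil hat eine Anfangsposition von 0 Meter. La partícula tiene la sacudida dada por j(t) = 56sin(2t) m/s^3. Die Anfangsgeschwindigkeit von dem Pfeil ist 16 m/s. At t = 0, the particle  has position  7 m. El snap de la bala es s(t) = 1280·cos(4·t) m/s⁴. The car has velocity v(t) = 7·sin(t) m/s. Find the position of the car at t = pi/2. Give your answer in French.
Nous devons trouver la primitive de notre équation de la vitesse v(t) = 7·sin(t) 1 fois. L'intégrale de la vitesse, avec x(0) = -6, donne la position: x(t) = 1 - 7·cos(t). En utilisant x(t) = 1 - 7·cos(t) et en substituant t = pi/2, nous trouvons x = 1.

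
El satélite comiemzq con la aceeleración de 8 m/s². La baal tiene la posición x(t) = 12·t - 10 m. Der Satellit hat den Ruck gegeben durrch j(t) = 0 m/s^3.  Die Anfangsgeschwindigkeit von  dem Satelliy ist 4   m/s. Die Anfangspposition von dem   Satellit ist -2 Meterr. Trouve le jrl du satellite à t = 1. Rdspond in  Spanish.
De la ecuación de la sacudida j(t) = 0, sustituimos t = 1 para obtener j = 0.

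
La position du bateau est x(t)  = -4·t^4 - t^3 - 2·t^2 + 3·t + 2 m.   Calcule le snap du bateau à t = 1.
En partant de la position x(t) = -4·t^4 - t^3 - 2·t^2 + 3·t + 2, nous prenons 4 dérivées. En prenant d/dt de x(t), nous trouvons v(t) = -16·t^3 - 3·t^2 - 4·t + 3. En dérivant la vitesse, nous obtenons l'accélération: a(t) = -48·t^2 - 6·t - 4. En prenant d/dt de a(t), nous trouvons j(t) = -96·t - 6. En dérivant le jerk, nous obtenons le snap: s(t) = -96. En utilisant s(t) = -96 et en substituant t = 1, nous trouvons s = -96.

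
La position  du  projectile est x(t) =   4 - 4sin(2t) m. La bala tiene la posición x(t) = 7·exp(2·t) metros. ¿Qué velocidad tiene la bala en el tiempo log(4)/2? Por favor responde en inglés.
Starting from position x(t) = 7·exp(2·t), we take 1 derivative. Taking d/dt of x(t), we find v(t) = 14·exp(2·t). We have velocity v(t) = 14·exp(2·t). Substituting t = log(4)/2: v(log(4)/2) = 56.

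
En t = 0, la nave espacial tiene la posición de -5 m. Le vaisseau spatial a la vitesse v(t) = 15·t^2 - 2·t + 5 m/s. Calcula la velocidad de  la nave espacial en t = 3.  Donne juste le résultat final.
En t = 3, v = 134.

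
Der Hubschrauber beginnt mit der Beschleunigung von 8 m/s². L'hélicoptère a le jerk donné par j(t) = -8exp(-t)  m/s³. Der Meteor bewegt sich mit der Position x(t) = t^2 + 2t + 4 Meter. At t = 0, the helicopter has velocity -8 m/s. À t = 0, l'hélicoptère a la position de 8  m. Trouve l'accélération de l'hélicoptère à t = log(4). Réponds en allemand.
Ausgehend von dem Ruck j(t) = -8·exp(-t), nehmen wir 1 Integral. Die Stammfunktion von dem Ruck, mit a(0) = 8, ergibt die Beschleunigung: a(t) = 8·exp(-t). Wir haben die Beschleunigung a(t) = 8·exp(-t). Durch Einsetzen von t = log(4): a(log(4)) = 2.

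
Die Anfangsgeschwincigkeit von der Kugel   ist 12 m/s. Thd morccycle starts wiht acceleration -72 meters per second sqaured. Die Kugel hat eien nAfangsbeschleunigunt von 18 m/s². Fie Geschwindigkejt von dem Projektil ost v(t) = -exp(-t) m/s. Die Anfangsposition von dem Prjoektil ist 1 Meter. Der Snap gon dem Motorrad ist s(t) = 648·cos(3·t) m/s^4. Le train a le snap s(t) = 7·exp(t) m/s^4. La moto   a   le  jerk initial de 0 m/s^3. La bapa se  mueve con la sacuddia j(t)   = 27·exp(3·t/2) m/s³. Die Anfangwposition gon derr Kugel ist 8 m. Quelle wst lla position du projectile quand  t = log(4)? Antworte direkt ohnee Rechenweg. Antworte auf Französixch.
À t = log(4), x = 1/4.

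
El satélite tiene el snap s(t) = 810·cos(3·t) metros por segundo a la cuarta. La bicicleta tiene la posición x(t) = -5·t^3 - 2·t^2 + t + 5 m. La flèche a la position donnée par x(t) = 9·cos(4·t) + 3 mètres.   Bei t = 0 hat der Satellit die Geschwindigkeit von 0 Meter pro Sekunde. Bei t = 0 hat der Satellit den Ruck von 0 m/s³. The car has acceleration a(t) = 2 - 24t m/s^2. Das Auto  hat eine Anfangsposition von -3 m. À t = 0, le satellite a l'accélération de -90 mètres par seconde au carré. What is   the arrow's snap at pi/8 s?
To solve this, we need to take 4 derivatives of our position equation x(t) = 9·cos(4·t) + 3. Differentiating position, we get velocity: v(t) = -36·sin(4·t). Taking d/dt of v(t), we find a(t) = -144·cos(4·t). The derivative of acceleration gives jerk: j(t) = 576·sin(4·t). Differentiating jerk, we get snap: s(t) = 2304·cos(4·t). Using s(t) = 2304·cos(4·t) and substituting t = pi/8, we find s = 0.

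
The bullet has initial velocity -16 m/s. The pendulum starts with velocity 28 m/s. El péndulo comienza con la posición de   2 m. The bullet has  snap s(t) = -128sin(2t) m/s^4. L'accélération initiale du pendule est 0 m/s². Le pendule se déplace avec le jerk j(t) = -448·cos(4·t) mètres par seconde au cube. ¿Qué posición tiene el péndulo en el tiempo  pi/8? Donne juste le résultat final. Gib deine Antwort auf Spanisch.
x(pi/8) = 9.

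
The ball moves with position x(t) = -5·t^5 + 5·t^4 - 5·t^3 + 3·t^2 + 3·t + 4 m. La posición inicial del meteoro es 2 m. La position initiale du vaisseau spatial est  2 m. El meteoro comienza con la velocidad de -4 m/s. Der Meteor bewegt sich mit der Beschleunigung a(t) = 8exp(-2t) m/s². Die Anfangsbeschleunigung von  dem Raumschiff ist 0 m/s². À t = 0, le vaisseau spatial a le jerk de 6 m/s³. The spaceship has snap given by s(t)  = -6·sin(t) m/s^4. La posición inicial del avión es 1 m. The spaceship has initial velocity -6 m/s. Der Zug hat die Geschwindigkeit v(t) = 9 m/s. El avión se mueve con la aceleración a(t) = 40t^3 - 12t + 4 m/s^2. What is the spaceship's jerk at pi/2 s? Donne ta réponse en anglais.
We must find the antiderivative of our snap equation s(t) = -6·sin(t) 1 time. Taking ∫s(t)dt and applying j(0) = 6, we find j(t) = 6·cos(t). We have jerk j(t) = 6·cos(t). Substituting t = pi/2: j(pi/2) = 0.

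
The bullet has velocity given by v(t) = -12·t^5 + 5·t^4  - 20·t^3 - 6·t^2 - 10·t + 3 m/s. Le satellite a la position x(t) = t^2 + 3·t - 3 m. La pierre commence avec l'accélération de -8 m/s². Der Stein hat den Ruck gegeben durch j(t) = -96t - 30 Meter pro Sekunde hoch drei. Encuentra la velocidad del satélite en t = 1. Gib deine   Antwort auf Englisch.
Starting from position x(t) = t^2 + 3·t - 3, we take 1 derivative. The derivative of position gives velocity: v(t) = 2·t + 3. From the given velocity equation v(t) = 2·t + 3, we substitute t = 1 to get v = 5.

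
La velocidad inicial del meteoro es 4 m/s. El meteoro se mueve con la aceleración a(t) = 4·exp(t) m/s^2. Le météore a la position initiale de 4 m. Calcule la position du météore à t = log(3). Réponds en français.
Nous devons intégrer notre équation de l'accélération a(t) = 4·exp(t) 2 fois. En prenant ∫a(t)dt et en appliquant v(0) = 4, nous trouvons v(t) = 4·exp(t). En intégrant la vitesse et en utilisant la condition initiale x(0) = 4, nous obtenons x(t) = 4·exp(t). En utilisant x(t) = 4·exp(t) et en substituant t = log(3), nous trouvons x = 12.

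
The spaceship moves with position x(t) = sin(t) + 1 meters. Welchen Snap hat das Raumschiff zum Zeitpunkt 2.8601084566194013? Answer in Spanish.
Partiendo de la posición x(t) = sin(t) + 1, tomamos 4 derivadas. Derivando la posición, obtenemos la velocidad: v(t) = cos(t). La derivada de la velocidad da la aceleración: a(t) = -sin(t). La derivada de la aceleración da la sacudida: j(t) = -cos(t). La derivada de la sacudida da el snap: s(t) = sin(t). De la ecuación del snap s(t) = sin(t), sustituimos t = 2.8601084566194013 para obtener s = 0.277781739226674.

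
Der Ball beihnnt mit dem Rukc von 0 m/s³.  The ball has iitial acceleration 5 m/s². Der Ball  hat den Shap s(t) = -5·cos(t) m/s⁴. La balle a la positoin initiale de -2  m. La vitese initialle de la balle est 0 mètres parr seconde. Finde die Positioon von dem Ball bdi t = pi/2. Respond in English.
Starting from snap s(t) = -5·cos(t), we take 4 integrals. The integral of snap is jerk. Using j(0) = 0, we get j(t) = -5·sin(t). The integral of jerk is acceleration. Using a(0) = 5, we get a(t) = 5·cos(t). The antiderivative of acceleration is velocity. Using v(0) = 0, we get v(t) = 5·sin(t). The antiderivative of velocity, with x(0) = -2, gives position: x(t) = 3 - 5·cos(t). We have position x(t) = 3 - 5·cos(t). Substituting t = pi/2: x(pi/2) = 3.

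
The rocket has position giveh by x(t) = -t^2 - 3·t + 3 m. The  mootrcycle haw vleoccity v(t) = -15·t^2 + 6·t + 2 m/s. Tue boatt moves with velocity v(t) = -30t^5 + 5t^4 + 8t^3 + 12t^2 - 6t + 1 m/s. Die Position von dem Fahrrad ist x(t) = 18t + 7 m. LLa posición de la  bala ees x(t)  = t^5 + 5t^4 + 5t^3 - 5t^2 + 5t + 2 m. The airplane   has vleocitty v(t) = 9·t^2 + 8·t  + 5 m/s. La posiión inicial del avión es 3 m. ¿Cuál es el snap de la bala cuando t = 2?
Debemos derivar nuestra ecuación de la posición x(t) = t^5 + 5·t^4 + 5·t^3 - 5·t^2 + 5·t + 2 4 veces. Derivando la posición, obtenemos la velocidad: v(t) = 5·t^4 + 20·t^3 + 15·t^2 - 10·t + 5. Derivando la velocidad, obtenemos la aceleración: a(t) = 20·t^3 + 60·t^2 + 30·t - 10. Derivando la aceleración, obtenemos la sacudida: j(t) = 60·t^2 + 120·t + 30. Derivando la sacudida, obtenemos el snap: s(t) = 120·t + 120. Usando s(t) = 120·t + 120 y sustituyendo t = 2, encontramos s = 360.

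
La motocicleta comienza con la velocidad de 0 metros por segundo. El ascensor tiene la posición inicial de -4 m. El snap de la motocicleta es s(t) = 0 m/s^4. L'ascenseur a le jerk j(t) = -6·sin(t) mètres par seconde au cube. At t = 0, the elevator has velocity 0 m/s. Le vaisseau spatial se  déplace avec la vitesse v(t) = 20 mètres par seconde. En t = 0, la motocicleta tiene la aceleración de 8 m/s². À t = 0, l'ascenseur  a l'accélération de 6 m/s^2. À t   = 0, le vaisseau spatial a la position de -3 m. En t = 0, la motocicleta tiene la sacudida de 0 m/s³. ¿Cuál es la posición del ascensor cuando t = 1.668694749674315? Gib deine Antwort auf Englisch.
Starting from jerk j(t) = -6·sin(t), we take 3 antiderivatives. The integral of jerk, with a(0) = 6, gives acceleration: a(t) = 6·cos(t). Taking ∫a(t)dt and applying v(0) = 0, we find v(t) = 6·sin(t). Taking ∫v(t)dt and applying x(0) = -4, we find x(t) = 2 - 6·cos(t). We have position x(t) = 2 - 6·cos(t). Substituting t = 1.668694749674315: x(1.668694749674315) = 2.58645271840446.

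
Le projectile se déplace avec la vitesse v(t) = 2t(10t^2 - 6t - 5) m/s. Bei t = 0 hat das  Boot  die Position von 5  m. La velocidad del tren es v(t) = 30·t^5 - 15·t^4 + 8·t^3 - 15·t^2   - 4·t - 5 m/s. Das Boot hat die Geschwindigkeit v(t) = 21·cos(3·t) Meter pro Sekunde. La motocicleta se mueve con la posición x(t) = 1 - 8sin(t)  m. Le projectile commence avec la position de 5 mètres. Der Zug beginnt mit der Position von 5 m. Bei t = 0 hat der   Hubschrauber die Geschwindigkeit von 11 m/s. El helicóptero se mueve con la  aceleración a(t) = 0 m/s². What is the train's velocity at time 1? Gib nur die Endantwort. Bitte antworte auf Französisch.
À t = 1, v = -1.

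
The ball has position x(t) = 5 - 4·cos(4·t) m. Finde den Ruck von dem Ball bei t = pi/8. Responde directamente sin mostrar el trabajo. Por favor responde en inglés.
j(pi/8) = -256.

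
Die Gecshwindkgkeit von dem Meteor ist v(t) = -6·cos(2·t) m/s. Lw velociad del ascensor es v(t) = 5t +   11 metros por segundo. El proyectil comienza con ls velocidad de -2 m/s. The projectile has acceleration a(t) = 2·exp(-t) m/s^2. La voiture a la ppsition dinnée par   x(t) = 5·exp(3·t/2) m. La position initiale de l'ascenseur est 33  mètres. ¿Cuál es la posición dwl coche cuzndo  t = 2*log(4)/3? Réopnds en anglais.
We have position x(t) = 5·exp(3·t/2). Substituting t = 2*log(4)/3: x(2*log(4)/3) = 20.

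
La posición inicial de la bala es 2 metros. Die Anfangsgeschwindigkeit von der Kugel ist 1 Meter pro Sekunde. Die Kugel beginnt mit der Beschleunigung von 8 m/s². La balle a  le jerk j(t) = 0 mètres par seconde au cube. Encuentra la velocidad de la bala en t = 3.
Debemos encontrar la antiderivada de nuestra ecuación de la sacudida j(t) = 0 2 veces. La antiderivada de la sacudida es la aceleración. Usando a(0) = 8, obtenemos a(t) = 8. Tomando ∫a(t)dt y aplicando v(0) = 1, encontramos v(t) = 8·t + 1. Tenemos la velocidad v(t) = 8·t + 1. Sustituyendo t = 3: v(3) = 25.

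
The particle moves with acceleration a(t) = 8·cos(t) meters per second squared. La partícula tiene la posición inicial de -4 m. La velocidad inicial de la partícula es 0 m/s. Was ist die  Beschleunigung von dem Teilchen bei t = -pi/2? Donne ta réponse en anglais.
Using a(t) = 8·cos(t) and substituting t = -pi/2, we find a = 0.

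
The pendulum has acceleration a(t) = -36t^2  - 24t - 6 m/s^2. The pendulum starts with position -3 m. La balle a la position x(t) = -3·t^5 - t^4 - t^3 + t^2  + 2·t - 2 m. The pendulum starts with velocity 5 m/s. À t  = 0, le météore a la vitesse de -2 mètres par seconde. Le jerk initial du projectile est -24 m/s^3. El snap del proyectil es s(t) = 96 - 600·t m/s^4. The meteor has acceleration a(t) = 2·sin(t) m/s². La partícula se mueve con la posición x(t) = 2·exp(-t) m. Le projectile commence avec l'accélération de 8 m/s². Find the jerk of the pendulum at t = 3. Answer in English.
To solve this, we need to take 1 derivative of our acceleration equation a(t) = -36·t^2 - 24·t - 6. Taking d/dt of a(t), we find j(t) = -72·t - 24. From the given jerk equation j(t) = -72·t - 24, we substitute t = 3 to get j = -240.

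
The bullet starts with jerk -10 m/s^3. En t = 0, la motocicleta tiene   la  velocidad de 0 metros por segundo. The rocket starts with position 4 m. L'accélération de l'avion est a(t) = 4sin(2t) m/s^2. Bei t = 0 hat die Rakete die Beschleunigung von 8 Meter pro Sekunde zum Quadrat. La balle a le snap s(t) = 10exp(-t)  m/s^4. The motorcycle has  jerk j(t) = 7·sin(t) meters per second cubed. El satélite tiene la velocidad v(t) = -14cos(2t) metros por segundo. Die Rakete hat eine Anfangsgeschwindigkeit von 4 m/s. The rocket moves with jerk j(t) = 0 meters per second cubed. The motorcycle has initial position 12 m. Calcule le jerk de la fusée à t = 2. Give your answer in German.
Mit j(t) = 0 und Einsetzen von t = 2, finden wir j = 0.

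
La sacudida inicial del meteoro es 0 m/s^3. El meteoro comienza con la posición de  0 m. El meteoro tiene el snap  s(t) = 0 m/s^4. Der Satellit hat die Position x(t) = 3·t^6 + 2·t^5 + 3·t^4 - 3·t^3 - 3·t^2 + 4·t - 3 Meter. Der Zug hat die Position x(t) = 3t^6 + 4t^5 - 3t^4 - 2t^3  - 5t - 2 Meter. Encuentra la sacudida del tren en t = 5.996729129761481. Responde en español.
Partiendo de la posición x(t) = 3·t^6 + 4·t^5 - 3·t^4 - 2·t^3 - 5·t - 2, tomamos 3 derivadas. Derivando la posición, obtenemos la velocidad: v(t) = 18·t^5 + 20·t^4 - 12·t^3 - 6·t^2 - 5. Tomando d/dt de v(t), encontramos a(t) = 90·t^4 + 80·t^3 - 36·t^2 - 12·t. Tomando d/dt de a(t), encontramos j(t) = 360·t^3 + 240·t^2 - 72·t - 12. Usando j(t) = 360·t^3 + 240·t^2 - 72·t - 12 y sustituyendo t = 5.996729129761481, encontramos j = 85819.7158434379.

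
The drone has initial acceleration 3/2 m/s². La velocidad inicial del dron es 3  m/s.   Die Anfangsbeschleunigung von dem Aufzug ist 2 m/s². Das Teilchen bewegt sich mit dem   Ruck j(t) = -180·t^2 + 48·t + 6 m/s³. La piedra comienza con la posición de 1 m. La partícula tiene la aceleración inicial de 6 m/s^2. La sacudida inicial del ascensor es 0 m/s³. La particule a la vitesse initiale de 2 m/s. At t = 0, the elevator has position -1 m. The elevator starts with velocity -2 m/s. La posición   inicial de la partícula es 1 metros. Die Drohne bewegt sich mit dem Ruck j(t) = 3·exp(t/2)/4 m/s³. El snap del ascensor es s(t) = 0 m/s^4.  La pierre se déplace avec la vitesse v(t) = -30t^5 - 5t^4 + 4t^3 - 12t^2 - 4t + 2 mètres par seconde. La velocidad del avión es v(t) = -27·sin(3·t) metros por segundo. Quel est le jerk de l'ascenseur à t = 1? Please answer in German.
Wir müssen unsere Gleichung für den Snap s(t) = 0 1-mal integrieren. Durch Integration von dem Snap und Verwendung der Anfangsbedingung j(0) = 0, erhalten wir j(t) = 0. Aus der Gleichung für den Ruck j(t) = 0, setzen wir t = 1 ein und erhalten j = 0.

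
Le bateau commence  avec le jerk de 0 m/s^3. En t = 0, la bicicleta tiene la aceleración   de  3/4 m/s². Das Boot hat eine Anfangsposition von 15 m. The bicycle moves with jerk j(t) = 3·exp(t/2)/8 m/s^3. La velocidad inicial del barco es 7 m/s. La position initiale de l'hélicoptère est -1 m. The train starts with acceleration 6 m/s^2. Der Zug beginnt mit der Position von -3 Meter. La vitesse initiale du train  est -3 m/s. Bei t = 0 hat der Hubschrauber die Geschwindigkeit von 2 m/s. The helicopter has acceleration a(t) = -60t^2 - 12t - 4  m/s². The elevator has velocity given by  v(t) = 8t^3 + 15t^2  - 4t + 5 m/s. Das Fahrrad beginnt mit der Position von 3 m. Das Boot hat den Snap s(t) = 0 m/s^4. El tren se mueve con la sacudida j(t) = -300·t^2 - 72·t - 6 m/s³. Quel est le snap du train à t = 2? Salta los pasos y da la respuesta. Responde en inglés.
s(2) = -1272.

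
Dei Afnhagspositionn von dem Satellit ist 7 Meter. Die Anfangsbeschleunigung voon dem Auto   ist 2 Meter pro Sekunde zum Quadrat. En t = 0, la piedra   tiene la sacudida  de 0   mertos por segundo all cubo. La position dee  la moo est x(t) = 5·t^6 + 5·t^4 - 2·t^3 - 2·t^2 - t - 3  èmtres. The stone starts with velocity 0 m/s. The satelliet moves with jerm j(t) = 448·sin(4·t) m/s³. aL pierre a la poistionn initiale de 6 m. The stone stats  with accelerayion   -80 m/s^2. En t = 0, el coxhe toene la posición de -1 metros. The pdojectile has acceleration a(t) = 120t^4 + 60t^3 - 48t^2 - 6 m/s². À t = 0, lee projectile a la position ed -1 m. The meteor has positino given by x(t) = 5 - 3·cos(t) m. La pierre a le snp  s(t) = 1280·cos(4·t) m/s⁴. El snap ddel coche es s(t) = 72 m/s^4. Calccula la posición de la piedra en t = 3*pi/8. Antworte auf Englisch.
To find the answer, we compute 4 integrals of s(t) = 1280·cos(4·t). Finding the integral of s(t) and using j(0) = 0: j(t) = 320·sin(4·t). Taking ∫j(t)dt and applying a(0) = -80, we find a(t) = -80·cos(4·t). Finding the antiderivative of a(t) and using v(0) = 0: v(t) = -20·sin(4·t). Finding the integral of v(t) and using x(0) = 6: x(t) = 5·cos(4·t) + 1. We have position x(t) = 5·cos(4·t) + 1. Substituting t = 3*pi/8: x(3*pi/8) = 1.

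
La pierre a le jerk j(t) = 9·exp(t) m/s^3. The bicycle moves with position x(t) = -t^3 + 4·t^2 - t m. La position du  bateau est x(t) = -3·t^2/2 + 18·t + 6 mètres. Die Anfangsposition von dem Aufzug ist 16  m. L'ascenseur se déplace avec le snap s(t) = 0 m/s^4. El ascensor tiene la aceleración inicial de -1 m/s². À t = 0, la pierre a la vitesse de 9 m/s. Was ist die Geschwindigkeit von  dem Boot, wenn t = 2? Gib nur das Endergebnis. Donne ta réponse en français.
La vitesse à t = 2 est v = 12.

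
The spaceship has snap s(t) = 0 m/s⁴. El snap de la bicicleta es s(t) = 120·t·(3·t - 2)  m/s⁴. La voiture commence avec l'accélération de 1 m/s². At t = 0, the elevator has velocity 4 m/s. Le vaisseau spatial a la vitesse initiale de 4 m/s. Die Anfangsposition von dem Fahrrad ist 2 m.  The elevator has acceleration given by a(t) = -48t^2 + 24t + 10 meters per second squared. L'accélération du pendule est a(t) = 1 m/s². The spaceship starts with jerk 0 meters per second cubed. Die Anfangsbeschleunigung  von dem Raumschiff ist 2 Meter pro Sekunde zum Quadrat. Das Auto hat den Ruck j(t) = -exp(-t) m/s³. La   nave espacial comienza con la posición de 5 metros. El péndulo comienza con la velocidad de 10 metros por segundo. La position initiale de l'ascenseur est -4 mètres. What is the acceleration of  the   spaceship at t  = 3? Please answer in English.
To find the answer, we compute 2 integrals of s(t) = 0. Integrating snap and using the initial condition j(0) = 0, we get j(t) = 0. Finding the antiderivative of j(t) and using a(0) = 2: a(t) = 2. Using a(t) = 2 and substituting t = 3, we find a = 2.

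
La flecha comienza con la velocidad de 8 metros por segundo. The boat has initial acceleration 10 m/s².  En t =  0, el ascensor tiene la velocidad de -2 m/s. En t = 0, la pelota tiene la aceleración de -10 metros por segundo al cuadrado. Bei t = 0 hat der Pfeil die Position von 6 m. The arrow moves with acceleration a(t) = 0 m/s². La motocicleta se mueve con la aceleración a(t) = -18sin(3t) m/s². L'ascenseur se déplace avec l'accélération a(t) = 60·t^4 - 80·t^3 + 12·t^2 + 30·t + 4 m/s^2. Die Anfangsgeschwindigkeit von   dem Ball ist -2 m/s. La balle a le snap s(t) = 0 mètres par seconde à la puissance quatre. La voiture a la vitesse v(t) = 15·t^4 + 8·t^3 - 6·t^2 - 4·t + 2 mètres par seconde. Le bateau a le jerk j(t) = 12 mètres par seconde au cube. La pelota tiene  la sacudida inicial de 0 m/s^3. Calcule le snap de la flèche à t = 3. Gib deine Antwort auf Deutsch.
Ausgehend von der Beschleunigung a(t) = 0, nehmen wir 2 Ableitungen. Durch Ableiten von der Beschleunigung erhalten wir den Ruck: j(t) = 0. Durch Ableiten von dem Ruck erhalten wir den Snap: s(t) = 0. Aus der Gleichung für den Snap s(t) = 0, setzen wir t = 3 ein und erhalten s = 0.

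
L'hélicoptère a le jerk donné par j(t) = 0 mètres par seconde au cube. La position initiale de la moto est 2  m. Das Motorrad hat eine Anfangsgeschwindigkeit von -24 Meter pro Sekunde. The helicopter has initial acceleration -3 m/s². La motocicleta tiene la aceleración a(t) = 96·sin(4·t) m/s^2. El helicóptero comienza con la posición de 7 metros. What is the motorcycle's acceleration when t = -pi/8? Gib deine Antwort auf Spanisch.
Usando a(t) = 96·sin(4·t) y sustituyendo t = -pi/8, encontramos a = -96.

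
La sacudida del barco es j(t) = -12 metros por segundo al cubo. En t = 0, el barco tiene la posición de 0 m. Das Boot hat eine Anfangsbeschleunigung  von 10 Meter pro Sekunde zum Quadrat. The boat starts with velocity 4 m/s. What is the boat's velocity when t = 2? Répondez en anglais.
We need to integrate our jerk equation j(t) = -12 2 times. The integral of jerk is acceleration. Using a(0) = 10, we get a(t) = 10 - 12·t. Integrating acceleration and using the initial condition v(0) = 4, we get v(t) = -6·t^2 + 10·t + 4. Using v(t) = -6·t^2 + 10·t + 4 and substituting t = 2, we find v = 0.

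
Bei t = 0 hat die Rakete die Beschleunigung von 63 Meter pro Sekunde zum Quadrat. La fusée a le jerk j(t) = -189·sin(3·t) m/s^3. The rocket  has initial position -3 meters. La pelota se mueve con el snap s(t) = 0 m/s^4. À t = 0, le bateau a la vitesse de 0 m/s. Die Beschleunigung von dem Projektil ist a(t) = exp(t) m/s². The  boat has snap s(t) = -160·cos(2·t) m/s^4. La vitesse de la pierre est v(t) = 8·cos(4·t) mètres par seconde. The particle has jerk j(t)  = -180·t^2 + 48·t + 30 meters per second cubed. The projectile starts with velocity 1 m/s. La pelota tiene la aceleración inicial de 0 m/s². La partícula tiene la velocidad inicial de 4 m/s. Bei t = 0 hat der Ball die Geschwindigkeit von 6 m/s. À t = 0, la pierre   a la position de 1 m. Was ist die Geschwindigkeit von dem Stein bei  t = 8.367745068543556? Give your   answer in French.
Nous avons la vitesse v(t) = 8·cos(4·t). En substituant t = 8.367745068543556: v(8.367745068543556) = -3.72441025205373.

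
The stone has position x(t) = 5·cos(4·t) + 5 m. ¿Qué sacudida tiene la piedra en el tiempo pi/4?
Partiendo de la posición x(t) = 5·cos(4·t) + 5, tomamos 3 derivadas. La derivada de la posición da la velocidad: v(t) = -20·sin(4·t). Derivando la velocidad, obtenemos la aceleración: a(t) = -80·cos(4·t). Derivando la aceleración, obtenemos la sacudida: j(t) = 320·sin(4·t). De la ecuación de la sacudida j(t) = 320·sin(4·t), sustituimos t = pi/4 para obtener j = 0.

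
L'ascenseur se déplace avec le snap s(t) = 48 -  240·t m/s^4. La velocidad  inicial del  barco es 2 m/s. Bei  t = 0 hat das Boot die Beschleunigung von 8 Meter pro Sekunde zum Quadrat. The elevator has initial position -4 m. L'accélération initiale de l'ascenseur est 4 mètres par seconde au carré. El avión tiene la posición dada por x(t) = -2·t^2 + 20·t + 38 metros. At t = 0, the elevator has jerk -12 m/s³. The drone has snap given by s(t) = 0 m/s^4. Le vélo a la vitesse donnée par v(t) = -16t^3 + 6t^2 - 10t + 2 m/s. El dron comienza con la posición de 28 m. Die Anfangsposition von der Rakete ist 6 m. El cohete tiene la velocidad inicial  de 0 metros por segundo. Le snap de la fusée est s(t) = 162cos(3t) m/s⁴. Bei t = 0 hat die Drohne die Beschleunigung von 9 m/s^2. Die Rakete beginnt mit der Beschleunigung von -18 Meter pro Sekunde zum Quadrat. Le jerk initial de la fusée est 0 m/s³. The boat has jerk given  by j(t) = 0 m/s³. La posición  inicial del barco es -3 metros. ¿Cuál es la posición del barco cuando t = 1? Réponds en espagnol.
Para resolver esto, necesitamos tomar 3 integrales de nuestra ecuación de la sacudida j(t) = 0. La antiderivada de la sacudida es la aceleración. Usando a(0) = 8, obtenemos a(t) = 8. La antiderivada de la aceleración, con v(0) = 2, da la velocidad: v(t) = 8·t + 2. Integrando la velocidad y usando la condición inicial x(0) = -3, obtenemos x(t) = 4·t^2 + 2·t - 3. Usando x(t) = 4·t^2 + 2·t - 3 y sustituyendo t = 1, encontramos x = 3.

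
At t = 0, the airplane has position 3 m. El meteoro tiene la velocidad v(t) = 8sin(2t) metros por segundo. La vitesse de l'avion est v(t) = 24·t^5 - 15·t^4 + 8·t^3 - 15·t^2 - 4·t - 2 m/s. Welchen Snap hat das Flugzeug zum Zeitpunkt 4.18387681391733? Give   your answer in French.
Pour résoudre ceci, nous devons prendre 3 dérivées de notre équation de la vitesse v(t) = 24·t^5 - 15·t^4 + 8·t^3 - 15·t^2 - 4·t - 2. En dérivant la vitesse, nous obtenons l'accélération: a(t) = 120·t^4 - 60·t^3 + 24·t^2 - 30·t - 4. La dérivée de l'accélération donne le jerk: j(t) = 480·t^3 - 180·t^2 + 48·t - 30. En dérivant le jerk, nous obtenons le snap: s(t) = 1440·t^2 - 360·t + 48. De l'équation du snap s(t) = 1440·t^2 - 360·t + 48, nous substituons t = 4.18387681391733 pour obtenir s = 23748.7526264002.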